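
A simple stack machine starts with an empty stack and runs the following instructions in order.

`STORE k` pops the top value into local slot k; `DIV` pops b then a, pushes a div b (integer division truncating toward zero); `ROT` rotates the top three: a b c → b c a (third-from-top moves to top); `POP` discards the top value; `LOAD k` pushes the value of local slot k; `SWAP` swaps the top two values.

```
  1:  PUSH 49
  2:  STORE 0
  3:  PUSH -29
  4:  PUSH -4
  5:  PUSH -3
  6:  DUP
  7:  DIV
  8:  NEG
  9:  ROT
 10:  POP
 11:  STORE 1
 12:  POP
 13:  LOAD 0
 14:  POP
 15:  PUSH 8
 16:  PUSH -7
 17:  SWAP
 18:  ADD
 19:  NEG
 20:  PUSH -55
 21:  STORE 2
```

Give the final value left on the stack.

PUSH 49  → 49
STORE 0  → (empty)
PUSH -29 → -29
PUSH -4  → -29 -4
PUSH -3  → -29 -4 -3
DUP      → -29 -4 -3 -3
DIV      → -29 -4 1
NEG      → -29 -4 -1
ROT      → -4 -1 -29
POP      → -4 -1
STORE 1  → -4
POP      → (empty)
LOAD 0   → 49
POP      → (empty)
PUSH 8   → 8
PUSH -7  → 8 -7
SWAP     → -7 8
ADD      → 1
NEG      → -1
PUSH -55 → -1 -55
STORE 2  → -1

-1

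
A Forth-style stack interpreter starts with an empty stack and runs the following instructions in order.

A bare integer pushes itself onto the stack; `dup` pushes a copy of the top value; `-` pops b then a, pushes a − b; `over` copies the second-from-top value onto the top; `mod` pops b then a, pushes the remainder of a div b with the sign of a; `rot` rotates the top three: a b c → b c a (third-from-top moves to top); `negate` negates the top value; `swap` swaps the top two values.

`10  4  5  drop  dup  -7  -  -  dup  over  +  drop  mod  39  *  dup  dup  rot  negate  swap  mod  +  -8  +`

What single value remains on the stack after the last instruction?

109

10      [10]
4       [10, 4]
5       [10, 4, 5]
drop    [10, 4]
dup     [10, 4, 4]
-7      [10, 4, 4, -7]
-       [10, 4, 11]
-       [10, -7]
dup     [10, -7, -7]
over    [10, -7, -7, -7]
+       [10, -7, -14]
drop    [10, -7]
mod     [3]
39      [3, 39]
*       [117]
dup     [117, 117]
dup     [117, 117, 117]
rot     [117, 117, 117]
negate  [117, 117, -117]
swap    [117, -117, 117]
mod     [117, 0]
+       [117]
-8      [117, -8]
+       [109]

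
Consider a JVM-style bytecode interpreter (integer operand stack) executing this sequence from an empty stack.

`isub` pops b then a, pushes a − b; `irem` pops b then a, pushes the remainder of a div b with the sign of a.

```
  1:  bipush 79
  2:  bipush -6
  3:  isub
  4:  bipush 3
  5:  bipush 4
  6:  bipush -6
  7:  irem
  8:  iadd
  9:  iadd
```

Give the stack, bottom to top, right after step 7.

[85, 3, 4]

bipush 79 → [79]
bipush -6 → [79, -6]
isub      → [85]
bipush 3  → [85, 3]
bipush 4  → [85, 3, 4]
bipush -6 → [85, 3, 4, -6]
irem      → [85, 3, 4]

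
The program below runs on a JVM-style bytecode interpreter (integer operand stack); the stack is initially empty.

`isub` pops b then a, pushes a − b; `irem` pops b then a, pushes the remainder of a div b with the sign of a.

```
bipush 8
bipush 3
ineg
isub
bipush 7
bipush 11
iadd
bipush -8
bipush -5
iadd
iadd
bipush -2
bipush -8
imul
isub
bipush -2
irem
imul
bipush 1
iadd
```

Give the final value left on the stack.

-10

bipush 8  → 8
bipush 3  → 8 3
ineg      → 8 -3
isub      → 11
bipush 7  → 11 7
bipush 11 → 11 7 11
iadd      → 11 18
bipush -8 → 11 18 -8
bipush -5 → 11 18 -8 -5
iadd      → 11 18 -13
iadd      → 11 5
bipush -2 → 11 5 -2
bipush -8 → 11 5 -2 -8
imul      → 11 5 16
isub      → 11 -11
bipush -2 → 11 -11 -2
irem      → 11 -1
imul      → -11
bipush 1  → -11 1
iadd      → -10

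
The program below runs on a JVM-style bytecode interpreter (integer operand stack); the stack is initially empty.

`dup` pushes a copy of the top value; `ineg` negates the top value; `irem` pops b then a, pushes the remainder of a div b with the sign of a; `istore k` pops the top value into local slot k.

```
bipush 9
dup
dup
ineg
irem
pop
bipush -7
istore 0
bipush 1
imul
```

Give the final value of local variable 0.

bipush 9  → [9]
dup       → [9, 9]
dup       → [9, 9, 9]
ineg      → [9, 9, -9]
irem      → [9, 0]
pop       → [9]
bipush -7 → [9, -7]
istore 0  → [9]
bipush 1  → [9, 1]
imul      → [9]

-7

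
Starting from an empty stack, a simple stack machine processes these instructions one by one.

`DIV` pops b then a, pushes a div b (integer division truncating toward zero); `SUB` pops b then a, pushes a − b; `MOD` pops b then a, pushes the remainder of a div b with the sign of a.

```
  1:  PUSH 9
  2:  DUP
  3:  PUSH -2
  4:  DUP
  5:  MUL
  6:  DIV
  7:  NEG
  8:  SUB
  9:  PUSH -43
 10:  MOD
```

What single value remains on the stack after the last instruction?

PUSH 9    [9]
DUP       [9, 9]
PUSH -2   [9, 9, -2]
DUP       [9, 9, -2, -2]
MUL       [9, 9, 4]
DIV       [9, 2]
NEG       [9, -2]
SUB       [11]
PUSH -43  [11, -43]
MOD       [11]

11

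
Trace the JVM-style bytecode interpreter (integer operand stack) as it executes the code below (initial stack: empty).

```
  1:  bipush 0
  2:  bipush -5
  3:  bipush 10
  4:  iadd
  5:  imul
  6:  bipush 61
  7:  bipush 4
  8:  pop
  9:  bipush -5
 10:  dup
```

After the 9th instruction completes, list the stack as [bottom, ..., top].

[0, 61, -5]

bipush 0  -> [0]
bipush -5 -> [0, -5]
bipush 10 -> [0, -5, 10]
iadd      -> [0, 5]
imul      -> [0]
bipush 61 -> [0, 61]
bipush 4  -> [0, 61, 4]
pop       -> [0, 61]
bipush -5 -> [0, 61, -5]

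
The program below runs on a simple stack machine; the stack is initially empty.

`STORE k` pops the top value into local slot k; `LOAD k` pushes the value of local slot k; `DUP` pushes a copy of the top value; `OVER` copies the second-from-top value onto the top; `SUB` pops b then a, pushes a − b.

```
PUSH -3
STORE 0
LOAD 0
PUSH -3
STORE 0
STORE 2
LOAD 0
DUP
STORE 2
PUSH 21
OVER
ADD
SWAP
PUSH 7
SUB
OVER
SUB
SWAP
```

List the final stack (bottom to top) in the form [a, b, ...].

PUSH -3 : -3
STORE 0 : (empty)
LOAD 0  : -3
PUSH -3 : -3 -3
STORE 0 : -3
STORE 2 : (empty)
LOAD 0  : -3
DUP     : -3 -3
STORE 2 : -3
PUSH 21 : -3 21
OVER    : -3 21 -3
ADD     : -3 18
SWAP    : 18 -3
PUSH 7  : 18 -3 7
SUB     : 18 -10
OVER    : 18 -10 18
SUB     : 18 -28
SWAP    : -28 18

[-28, 18]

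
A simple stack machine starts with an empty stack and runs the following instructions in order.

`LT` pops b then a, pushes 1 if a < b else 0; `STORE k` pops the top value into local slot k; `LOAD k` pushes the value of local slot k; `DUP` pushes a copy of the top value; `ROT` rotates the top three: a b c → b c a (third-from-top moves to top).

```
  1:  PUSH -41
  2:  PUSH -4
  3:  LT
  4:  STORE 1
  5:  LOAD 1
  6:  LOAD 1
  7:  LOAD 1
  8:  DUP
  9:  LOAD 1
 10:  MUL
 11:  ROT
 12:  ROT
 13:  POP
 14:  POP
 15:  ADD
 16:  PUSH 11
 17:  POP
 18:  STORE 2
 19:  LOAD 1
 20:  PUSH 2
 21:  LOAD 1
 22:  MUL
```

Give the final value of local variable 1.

1

PUSH -41  -41
PUSH -4   -41 -4
LT        1
STORE 1   (empty)
LOAD 1    1
LOAD 1    1 1
LOAD 1    1 1 1
DUP       1 1 1 1
LOAD 1    1 1 1 1 1
MUL       1 1 1 1
ROT       1 1 1 1
ROT       1 1 1 1
POP       1 1 1
POP       1 1
ADD       2
PUSH 11   2 11
POP       2
STORE 2   (empty)
LOAD 1    1
PUSH 2    1 2
LOAD 1    1 2 1
MUL       1 2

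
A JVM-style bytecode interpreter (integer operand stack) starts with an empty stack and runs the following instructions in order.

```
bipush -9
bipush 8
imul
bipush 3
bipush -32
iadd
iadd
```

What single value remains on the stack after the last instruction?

-101

bipush -9  → -9
bipush 8   → -9 8
imul       → -72
bipush 3   → -72 3
bipush -32 → -72 3 -32
iadd       → -72 -29
iadd       → -101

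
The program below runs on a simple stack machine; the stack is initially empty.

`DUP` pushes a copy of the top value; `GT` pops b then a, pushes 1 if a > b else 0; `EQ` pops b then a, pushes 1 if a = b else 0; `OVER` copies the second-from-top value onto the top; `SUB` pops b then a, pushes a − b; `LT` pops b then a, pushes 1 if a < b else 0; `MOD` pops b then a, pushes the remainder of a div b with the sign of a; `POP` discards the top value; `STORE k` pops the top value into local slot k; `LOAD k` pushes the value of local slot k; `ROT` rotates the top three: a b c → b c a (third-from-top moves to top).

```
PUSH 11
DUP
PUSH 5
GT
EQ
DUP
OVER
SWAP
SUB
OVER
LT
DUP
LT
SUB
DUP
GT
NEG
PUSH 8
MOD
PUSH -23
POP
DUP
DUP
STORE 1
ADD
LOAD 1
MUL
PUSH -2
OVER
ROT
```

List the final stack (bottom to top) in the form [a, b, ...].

[-2, 0, 0]

PUSH 11  -> 11
DUP      -> 11 11
PUSH 5   -> 11 11 5
GT       -> 11 1
EQ       -> 0
DUP      -> 0 0
OVER     -> 0 0 0
SWAP     -> 0 0 0
SUB      -> 0 0
OVER     -> 0 0 0
LT       -> 0 0
DUP      -> 0 0 0
LT       -> 0 0
SUB      -> 0
DUP      -> 0 0
GT       -> 0
NEG      -> 0
PUSH 8   -> 0 8
MOD      -> 0
PUSH -23 -> 0 -23
POP      -> 0
DUP      -> 0 0
DUP      -> 0 0 0
STORE 1  -> 0 0
ADD      -> 0
LOAD 1   -> 0 0
MUL      -> 0
PUSH -2  -> 0 -2
OVER     -> 0 -2 0
ROT      -> -2 0 0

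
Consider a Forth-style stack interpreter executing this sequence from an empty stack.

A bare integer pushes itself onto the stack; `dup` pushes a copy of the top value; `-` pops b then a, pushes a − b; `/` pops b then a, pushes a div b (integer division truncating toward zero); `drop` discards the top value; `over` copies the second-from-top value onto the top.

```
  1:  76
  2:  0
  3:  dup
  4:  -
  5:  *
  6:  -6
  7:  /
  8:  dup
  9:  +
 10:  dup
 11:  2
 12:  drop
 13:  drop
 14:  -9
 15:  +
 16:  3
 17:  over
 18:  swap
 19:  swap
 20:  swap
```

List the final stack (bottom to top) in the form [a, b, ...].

76    [76]
0     [76, 0]
dup   [76, 0, 0]
-     [76, 0]
*     [0]
-6    [0, -6]
/     [0]
dup   [0, 0]
+     [0]
dup   [0, 0]
2     [0, 0, 2]
drop  [0, 0]
drop  [0]
-9    [0, -9]
+     [-9]
3     [-9, 3]
over  [-9, 3, -9]
swap  [-9, -9, 3]
swap  [-9, 3, -9]
swap  [-9, -9, 3]

[-9, -9, 3]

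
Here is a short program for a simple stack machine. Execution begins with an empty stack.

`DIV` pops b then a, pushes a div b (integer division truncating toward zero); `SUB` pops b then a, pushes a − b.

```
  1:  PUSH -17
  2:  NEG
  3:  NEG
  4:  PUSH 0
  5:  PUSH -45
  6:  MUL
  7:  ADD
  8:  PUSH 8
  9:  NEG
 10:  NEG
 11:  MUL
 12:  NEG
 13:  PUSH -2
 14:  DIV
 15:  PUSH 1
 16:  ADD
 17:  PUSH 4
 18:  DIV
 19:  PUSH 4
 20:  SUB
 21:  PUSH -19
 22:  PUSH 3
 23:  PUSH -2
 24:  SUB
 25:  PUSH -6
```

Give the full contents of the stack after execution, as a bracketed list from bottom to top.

[-20, -19, 5, -6]

PUSH -17 : -17
NEG      : 17
NEG      : -17
PUSH 0   : -17 0
PUSH -45 : -17 0 -45
MUL      : -17 0
ADD      : -17
PUSH 8   : -17 8
NEG      : -17 -8
NEG      : -17 8
MUL      : -136
NEG      : 136
PUSH -2  : 136 -2
DIV      : -68
PUSH 1   : -68 1
ADD      : -67
PUSH 4   : -67 4
DIV      : -16
PUSH 4   : -16 4
SUB      : -20
PUSH -19 : -20 -19
PUSH 3   : -20 -19 3
PUSH -2  : -20 -19 3 -2
SUB      : -20 -19 5
PUSH -6  : -20 -19 5 -6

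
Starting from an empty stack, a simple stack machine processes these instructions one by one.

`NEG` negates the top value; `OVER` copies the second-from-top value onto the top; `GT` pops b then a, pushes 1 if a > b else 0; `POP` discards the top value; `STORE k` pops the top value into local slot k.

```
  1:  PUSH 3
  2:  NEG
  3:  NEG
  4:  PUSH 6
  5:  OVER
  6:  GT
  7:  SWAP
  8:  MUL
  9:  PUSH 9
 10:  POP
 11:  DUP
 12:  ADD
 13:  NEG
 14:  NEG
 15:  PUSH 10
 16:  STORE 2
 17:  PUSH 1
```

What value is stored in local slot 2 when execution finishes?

10

PUSH 3  : 3
NEG     : -3
NEG     : 3
PUSH 6  : 3 6
OVER    : 3 6 3
GT      : 3 1
SWAP    : 1 3
MUL     : 3
PUSH 9  : 3 9
POP     : 3
DUP     : 3 3
ADD     : 6
NEG     : -6
NEG     : 6
PUSH 10 : 6 10
STORE 2 : 6
PUSH 1  : 6 1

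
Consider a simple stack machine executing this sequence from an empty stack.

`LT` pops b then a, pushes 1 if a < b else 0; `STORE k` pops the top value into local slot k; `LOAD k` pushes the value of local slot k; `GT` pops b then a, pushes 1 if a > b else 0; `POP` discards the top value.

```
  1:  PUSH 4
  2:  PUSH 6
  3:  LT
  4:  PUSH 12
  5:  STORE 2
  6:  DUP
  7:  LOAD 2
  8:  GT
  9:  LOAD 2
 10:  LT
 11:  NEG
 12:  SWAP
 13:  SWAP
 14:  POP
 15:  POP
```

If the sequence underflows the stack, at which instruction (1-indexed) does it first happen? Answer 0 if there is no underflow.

PUSH 4   [4]
PUSH 6   [4, 6]
LT       [1]
PUSH 12  [1, 12]
STORE 2  [1]
DUP      [1, 1]
LOAD 2   [1, 1, 12]
GT       [1, 0]
LOAD 2   [1, 0, 12]
LT       [1, 1]
NEG      [1, -1]
SWAP     [-1, 1]
SWAP     [1, -1]
POP      [1]
POP      []

0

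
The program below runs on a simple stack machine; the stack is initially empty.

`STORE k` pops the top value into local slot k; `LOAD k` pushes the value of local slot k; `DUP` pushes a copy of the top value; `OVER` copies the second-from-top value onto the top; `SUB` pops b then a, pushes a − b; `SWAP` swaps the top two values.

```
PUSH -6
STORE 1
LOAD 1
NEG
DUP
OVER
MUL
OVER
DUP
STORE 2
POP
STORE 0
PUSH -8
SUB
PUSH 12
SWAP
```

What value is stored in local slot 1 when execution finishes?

-6

PUSH -6 -> -6
STORE 1 -> (empty)
LOAD 1  -> -6
NEG     -> 6
DUP     -> 6 6
OVER    -> 6 6 6
MUL     -> 6 36
OVER    -> 6 36 6
DUP     -> 6 36 6 6
STORE 2 -> 6 36 6
POP     -> 6 36
STORE 0 -> 6
PUSH -8 -> 6 -8
SUB     -> 14
PUSH 12 -> 14 12
SWAP    -> 12 14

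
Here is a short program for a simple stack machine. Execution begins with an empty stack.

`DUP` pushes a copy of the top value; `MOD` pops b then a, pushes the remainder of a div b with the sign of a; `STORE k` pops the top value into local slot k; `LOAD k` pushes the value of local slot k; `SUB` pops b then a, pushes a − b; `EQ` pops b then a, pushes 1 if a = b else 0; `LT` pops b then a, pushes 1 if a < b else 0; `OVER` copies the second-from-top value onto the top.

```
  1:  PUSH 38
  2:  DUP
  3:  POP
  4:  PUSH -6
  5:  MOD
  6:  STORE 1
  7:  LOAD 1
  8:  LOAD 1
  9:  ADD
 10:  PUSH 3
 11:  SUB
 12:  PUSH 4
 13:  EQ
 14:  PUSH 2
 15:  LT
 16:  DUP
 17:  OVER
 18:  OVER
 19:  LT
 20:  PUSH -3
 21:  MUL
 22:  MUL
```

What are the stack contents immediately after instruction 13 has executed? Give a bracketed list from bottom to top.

[0]

PUSH 38 -> 38
DUP     -> 38 38
POP     -> 38
PUSH -6 -> 38 -6
MOD     -> 2
STORE 1 -> (empty)
LOAD 1  -> 2
LOAD 1  -> 2 2
ADD     -> 4
PUSH 3  -> 4 3
SUB     -> 1
PUSH 4  -> 1 4
EQ      -> 0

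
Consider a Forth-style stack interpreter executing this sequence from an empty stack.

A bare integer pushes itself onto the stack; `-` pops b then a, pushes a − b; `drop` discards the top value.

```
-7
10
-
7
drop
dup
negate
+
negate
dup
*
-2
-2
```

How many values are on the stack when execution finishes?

-7      [-7]
10      [-7, 10]
-       [-17]
7       [-17, 7]
drop    [-17]
dup     [-17, -17]
negate  [-17, 17]
+       [0]
negate  [0]
dup     [0, 0]
*       [0]
-2      [0, -2]
-2      [0, -2, -2]

3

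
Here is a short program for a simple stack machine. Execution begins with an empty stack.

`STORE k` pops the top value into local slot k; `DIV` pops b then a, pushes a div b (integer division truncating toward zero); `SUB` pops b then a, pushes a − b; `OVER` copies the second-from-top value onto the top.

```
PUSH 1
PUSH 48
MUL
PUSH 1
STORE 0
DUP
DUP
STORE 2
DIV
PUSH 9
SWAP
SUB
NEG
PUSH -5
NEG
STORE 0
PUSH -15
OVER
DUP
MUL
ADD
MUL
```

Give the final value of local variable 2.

48

PUSH 1    1
PUSH 48   1 48
MUL       48
PUSH 1    48 1
STORE 0   48
DUP       48 48
DUP       48 48 48
STORE 2   48 48
DIV       1
PUSH 9    1 9
SWAP      9 1
SUB       8
NEG       -8
PUSH -5   -8 -5
NEG       -8 5
STORE 0   -8
PUSH -15  -8 -15
OVER      -8 -15 -8
DUP       -8 -15 -8 -8
MUL       -8 -15 64
ADD       -8 49
MUL       -392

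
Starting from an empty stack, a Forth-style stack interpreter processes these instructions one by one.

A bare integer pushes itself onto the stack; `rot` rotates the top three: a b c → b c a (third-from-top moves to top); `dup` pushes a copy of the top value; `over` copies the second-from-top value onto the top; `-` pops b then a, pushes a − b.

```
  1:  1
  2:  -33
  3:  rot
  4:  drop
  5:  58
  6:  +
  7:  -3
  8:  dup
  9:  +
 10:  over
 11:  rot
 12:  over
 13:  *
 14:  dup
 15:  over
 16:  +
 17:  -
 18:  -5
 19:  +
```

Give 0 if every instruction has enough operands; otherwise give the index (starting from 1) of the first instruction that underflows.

3

1    [1]
-33  [1, -33]
rot  — needs 3 operands, stack has 2 → underflow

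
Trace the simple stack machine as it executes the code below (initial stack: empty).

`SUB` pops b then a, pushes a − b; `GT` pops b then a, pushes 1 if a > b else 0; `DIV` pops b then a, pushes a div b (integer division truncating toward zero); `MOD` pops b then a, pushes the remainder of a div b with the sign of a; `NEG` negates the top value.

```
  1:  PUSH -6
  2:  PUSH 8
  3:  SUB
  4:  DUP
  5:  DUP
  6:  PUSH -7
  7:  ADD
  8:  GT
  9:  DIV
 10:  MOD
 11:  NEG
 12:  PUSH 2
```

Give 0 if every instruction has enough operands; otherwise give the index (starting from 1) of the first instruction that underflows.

PUSH -6  -6
PUSH 8   -6 8
SUB      -14
DUP      -14 -14
DUP      -14 -14 -14
PUSH -7  -14 -14 -14 -7
ADD      -14 -14 -21
GT       -14 1
DIV      -14
MOD  — needs 2 operands, stack has 1 → underflow

10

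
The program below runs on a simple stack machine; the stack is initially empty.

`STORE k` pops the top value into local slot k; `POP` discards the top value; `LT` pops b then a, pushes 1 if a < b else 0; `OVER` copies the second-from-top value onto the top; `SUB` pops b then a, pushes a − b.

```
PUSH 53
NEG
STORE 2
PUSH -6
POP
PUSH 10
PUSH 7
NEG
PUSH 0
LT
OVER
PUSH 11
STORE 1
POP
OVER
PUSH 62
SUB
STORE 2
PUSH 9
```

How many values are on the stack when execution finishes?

3

PUSH 53 : 53
NEG     : -53
STORE 2 : (empty)
PUSH -6 : -6
POP     : (empty)
PUSH 10 : 10
PUSH 7  : 10 7
NEG     : 10 -7
PUSH 0  : 10 -7 0
LT      : 10 1
OVER    : 10 1 10
PUSH 11 : 10 1 10 11
STORE 1 : 10 1 10
POP     : 10 1
OVER    : 10 1 10
PUSH 62 : 10 1 10 62
SUB     : 10 1 -52
STORE 2 : 10 1
PUSH 9  : 10 1 9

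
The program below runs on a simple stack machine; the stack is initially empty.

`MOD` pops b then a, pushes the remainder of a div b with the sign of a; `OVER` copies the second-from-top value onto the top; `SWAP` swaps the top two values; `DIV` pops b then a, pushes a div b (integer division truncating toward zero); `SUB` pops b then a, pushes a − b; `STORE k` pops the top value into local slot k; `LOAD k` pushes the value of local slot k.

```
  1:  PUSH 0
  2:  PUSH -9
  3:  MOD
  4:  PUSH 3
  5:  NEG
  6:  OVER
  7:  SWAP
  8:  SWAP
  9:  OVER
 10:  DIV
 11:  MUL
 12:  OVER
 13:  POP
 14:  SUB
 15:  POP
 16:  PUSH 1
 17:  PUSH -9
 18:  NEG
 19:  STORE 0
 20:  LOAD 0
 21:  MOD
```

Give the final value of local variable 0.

PUSH 0  -> [0]
PUSH -9 -> [0, -9]
MOD     -> [0]
PUSH 3  -> [0, 3]
NEG     -> [0, -3]
OVER    -> [0, -3, 0]
SWAP    -> [0, 0, -3]
SWAP    -> [0, -3, 0]
OVER    -> [0, -3, 0, -3]
DIV     -> [0, -3, 0]
MUL     -> [0, 0]
OVER    -> [0, 0, 0]
POP     -> [0, 0]
SUB     -> [0]
POP     -> []
PUSH 1  -> [1]
PUSH -9 -> [1, -9]
NEG     -> [1, 9]
STORE 0 -> [1]
LOAD 0  -> [1, 9]
MOD     -> [1]

9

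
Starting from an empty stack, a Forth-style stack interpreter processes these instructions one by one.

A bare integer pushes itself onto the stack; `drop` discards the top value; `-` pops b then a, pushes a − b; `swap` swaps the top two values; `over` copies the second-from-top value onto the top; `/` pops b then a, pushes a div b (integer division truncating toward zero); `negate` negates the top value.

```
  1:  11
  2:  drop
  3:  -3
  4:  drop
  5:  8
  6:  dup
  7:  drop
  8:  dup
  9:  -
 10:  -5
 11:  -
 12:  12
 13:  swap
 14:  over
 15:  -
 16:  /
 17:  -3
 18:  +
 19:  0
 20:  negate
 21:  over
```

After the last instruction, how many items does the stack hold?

3

11     : [11]
drop   : []
-3     : [-3]
drop   : []
8      : [8]
dup    : [8, 8]
drop   : [8]
dup    : [8, 8]
-      : [0]
-5     : [0, -5]
-      : [5]
12     : [5, 12]
swap   : [12, 5]
over   : [12, 5, 12]
-      : [12, -7]
/      : [-1]
-3     : [-1, -3]
+      : [-4]
0      : [-4, 0]
negate : [-4, 0]
over   : [-4, 0, -4]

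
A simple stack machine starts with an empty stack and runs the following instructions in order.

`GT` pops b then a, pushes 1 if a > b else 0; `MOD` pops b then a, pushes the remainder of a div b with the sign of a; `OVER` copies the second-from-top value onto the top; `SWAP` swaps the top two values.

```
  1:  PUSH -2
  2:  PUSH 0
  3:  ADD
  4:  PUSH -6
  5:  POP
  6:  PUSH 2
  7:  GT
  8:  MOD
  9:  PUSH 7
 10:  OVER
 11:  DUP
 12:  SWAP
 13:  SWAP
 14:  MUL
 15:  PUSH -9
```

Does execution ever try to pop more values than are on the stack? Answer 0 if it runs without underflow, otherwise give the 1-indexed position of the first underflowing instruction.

8

PUSH -2 -> -2
PUSH 0  -> -2 0
ADD     -> -2
PUSH -6 -> -2 -6
POP     -> -2
PUSH 2  -> -2 2
GT      -> 0
MOD  — needs 2 operands, stack has 1 → underflow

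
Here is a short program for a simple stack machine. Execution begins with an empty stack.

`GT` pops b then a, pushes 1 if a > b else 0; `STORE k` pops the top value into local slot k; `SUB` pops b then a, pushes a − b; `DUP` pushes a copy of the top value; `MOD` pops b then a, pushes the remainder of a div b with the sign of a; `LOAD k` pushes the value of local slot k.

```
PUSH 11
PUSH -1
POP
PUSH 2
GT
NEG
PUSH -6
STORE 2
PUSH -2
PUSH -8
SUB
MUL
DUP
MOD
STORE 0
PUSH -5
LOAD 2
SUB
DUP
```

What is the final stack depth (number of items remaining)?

2

PUSH 11  [11]
PUSH -1  [11, -1]
POP      [11]
PUSH 2   [11, 2]
GT       [1]
NEG      [-1]
PUSH -6  [-1, -6]
STORE 2  [-1]
PUSH -2  [-1, -2]
PUSH -8  [-1, -2, -8]
SUB      [-1, 6]
MUL      [-6]
DUP      [-6, -6]
MOD      [0]
STORE 0  []
PUSH -5  [-5]
LOAD 2   [-5, -6]
SUB      [1]
DUP      [1, 1]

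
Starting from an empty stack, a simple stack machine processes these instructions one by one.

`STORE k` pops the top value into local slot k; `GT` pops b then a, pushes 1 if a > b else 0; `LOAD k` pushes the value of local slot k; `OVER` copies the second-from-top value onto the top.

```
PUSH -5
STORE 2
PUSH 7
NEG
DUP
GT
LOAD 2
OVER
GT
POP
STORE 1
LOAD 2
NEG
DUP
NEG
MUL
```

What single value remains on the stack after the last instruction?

PUSH -5 : [-5]
STORE 2 : []
PUSH 7  : [7]
NEG     : [-7]
DUP     : [-7, -7]
GT      : [0]
LOAD 2  : [0, -5]
OVER    : [0, -5, 0]
GT      : [0, 0]
POP     : [0]
STORE 1 : []
LOAD 2  : [-5]
NEG     : [5]
DUP     : [5, 5]
NEG     : [5, -5]
MUL     : [-25]

-25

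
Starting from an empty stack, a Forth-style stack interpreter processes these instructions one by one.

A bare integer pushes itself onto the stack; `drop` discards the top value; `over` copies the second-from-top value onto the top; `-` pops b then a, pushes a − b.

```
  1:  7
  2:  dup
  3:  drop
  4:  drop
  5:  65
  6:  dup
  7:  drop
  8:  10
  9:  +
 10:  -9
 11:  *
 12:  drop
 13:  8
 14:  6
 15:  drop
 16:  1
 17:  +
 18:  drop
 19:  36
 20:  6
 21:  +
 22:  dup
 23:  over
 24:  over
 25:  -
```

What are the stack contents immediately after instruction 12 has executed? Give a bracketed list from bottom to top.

[]

7    → 7
dup  → 7 7
drop → 7
drop → (empty)
65   → 65
dup  → 65 65
drop → 65
10   → 65 10
+    → 75
-9   → 75 -9
*    → -675
drop → (empty)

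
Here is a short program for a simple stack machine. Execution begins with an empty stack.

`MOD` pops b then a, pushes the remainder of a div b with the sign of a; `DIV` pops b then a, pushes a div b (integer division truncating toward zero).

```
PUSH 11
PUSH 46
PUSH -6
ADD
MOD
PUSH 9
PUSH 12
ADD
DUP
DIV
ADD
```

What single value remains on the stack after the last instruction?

PUSH 11 : [11]
PUSH 46 : [11, 46]
PUSH -6 : [11, 46, -6]
ADD     : [11, 40]
MOD     : [11]
PUSH 9  : [11, 9]
PUSH 12 : [11, 9, 12]
ADD     : [11, 21]
DUP     : [11, 21, 21]
DIV     : [11, 1]
ADD     : [12]

12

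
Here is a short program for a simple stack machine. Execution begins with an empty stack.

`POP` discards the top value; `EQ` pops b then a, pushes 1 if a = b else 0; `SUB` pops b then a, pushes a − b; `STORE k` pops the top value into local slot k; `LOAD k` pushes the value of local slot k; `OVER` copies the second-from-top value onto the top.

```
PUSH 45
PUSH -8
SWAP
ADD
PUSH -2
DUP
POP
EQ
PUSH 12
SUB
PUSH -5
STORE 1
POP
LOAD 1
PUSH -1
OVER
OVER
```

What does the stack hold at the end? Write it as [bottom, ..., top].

PUSH 45 → [45]
PUSH -8 → [45, -8]
SWAP    → [-8, 45]
ADD     → [37]
PUSH -2 → [37, -2]
DUP     → [37, -2, -2]
POP     → [37, -2]
EQ      → [0]
PUSH 12 → [0, 12]
SUB     → [-12]
PUSH -5 → [-12, -5]
STORE 1 → [-12]
POP     → []
LOAD 1  → [-5]
PUSH -1 → [-5, -1]
OVER    → [-5, -1, -5]
OVER    → [-5, -1, -5, -1]

[-5, -1, -5, -1]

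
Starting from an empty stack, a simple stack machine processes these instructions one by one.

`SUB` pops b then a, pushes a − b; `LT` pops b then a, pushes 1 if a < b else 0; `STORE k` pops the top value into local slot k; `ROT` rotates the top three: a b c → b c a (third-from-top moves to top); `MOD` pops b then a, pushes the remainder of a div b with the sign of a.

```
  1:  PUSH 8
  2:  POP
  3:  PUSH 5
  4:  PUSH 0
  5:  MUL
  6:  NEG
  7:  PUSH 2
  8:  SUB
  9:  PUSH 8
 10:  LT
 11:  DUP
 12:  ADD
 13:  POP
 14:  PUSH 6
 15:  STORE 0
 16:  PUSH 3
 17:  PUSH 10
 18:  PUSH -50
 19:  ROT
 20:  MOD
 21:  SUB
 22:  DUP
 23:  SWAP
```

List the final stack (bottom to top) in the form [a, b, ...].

[12, 12]

PUSH 8   → 8
POP      → (empty)
PUSH 5   → 5
PUSH 0   → 5 0
MUL      → 0
NEG      → 0
PUSH 2   → 0 2
SUB      → -2
PUSH 8   → -2 8
LT       → 1
DUP      → 1 1
ADD      → 2
POP      → (empty)
PUSH 6   → 6
STORE 0  → (empty)
PUSH 3   → 3
PUSH 10  → 3 10
PUSH -50 → 3 10 -50
ROT      → 10 -50 3
MOD      → 10 -2
SUB      → 12
DUP      → 12 12
SWAP     → 12 12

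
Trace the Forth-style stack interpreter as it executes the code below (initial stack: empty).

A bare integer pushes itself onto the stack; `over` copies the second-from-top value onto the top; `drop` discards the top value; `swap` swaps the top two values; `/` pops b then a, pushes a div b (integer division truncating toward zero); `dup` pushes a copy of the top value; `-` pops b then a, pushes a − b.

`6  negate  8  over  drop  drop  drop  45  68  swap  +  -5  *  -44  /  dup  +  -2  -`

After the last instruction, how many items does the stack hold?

6      -> [6]
negate -> [-6]
8      -> [-6, 8]
over   -> [-6, 8, -6]
drop   -> [-6, 8]
drop   -> [-6]
drop   -> []
45     -> [45]
68     -> [45, 68]
swap   -> [68, 45]
+      -> [113]
-5     -> [113, -5]
*      -> [-565]
-44    -> [-565, -44]
/      -> [12]
dup    -> [12, 12]
+      -> [24]
-2     -> [24, -2]
-      -> [26]

1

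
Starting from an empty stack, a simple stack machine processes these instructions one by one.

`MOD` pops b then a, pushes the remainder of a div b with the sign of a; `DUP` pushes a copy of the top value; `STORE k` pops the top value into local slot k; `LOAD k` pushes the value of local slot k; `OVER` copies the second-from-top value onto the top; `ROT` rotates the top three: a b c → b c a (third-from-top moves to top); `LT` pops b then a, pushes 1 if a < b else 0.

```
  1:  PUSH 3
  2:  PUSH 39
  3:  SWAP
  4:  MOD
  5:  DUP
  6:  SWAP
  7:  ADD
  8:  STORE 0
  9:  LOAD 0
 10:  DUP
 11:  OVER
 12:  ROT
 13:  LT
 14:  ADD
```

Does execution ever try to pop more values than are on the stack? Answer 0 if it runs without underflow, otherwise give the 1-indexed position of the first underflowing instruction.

0

PUSH 3  → [3]
PUSH 39 → [3, 39]
SWAP    → [39, 3]
MOD     → [0]
DUP     → [0, 0]
SWAP    → [0, 0]
ADD     → [0]
STORE 0 → []
LOAD 0  → [0]
DUP     → [0, 0]
OVER    → [0, 0, 0]
ROT     → [0, 0, 0]
LT      → [0, 0]
ADD     → [0]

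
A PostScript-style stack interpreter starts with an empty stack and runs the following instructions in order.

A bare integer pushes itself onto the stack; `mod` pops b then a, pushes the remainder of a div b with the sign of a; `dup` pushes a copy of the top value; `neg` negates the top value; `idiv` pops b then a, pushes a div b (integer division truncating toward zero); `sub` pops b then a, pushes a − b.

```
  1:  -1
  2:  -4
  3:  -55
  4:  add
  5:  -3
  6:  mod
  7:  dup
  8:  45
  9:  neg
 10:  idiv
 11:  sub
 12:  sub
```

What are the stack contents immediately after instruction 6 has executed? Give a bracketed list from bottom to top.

-1  : -1
-4  : -1 -4
-55 : -1 -4 -55
add : -1 -59
-3  : -1 -59 -3
mod : -1 -2

[-1, -2]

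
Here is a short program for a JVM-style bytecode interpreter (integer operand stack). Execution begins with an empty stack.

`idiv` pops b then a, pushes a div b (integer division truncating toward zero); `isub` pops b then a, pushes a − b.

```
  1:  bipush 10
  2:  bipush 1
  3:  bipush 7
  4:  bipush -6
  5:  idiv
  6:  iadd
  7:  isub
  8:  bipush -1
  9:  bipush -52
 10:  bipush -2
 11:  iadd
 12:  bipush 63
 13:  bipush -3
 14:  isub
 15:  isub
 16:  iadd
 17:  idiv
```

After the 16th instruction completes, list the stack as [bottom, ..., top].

[10, -121]

bipush 10  → [10]
bipush 1   → [10, 1]
bipush 7   → [10, 1, 7]
bipush -6  → [10, 1, 7, -6]
idiv       → [10, 1, -1]
iadd       → [10, 0]
isub       → [10]
bipush -1  → [10, -1]
bipush -52 → [10, -1, -52]
bipush -2  → [10, -1, -52, -2]
iadd       → [10, -1, -54]
bipush 63  → [10, -1, -54, 63]
bipush -3  → [10, -1, -54, 63, -3]
isub       → [10, -1, -54, 66]
isub       → [10, -1, -120]
iadd       → [10, -121]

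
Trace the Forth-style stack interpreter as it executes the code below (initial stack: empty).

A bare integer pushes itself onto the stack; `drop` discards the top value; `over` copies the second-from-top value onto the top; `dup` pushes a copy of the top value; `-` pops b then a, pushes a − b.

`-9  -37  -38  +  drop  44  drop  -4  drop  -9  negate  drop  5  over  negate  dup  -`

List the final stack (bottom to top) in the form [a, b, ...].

[-9, 5, 0]

-9     → [-9]
-37    → [-9, -37]
-38    → [-9, -37, -38]
+      → [-9, -75]
drop   → [-9]
44     → [-9, 44]
drop   → [-9]
-4     → [-9, -4]
drop   → [-9]
-9     → [-9, -9]
negate → [-9, 9]
drop   → [-9]
5      → [-9, 5]
over   → [-9, 5, -9]
negate → [-9, 5, 9]
dup    → [-9, 5, 9, 9]
-      → [-9, 5, 0]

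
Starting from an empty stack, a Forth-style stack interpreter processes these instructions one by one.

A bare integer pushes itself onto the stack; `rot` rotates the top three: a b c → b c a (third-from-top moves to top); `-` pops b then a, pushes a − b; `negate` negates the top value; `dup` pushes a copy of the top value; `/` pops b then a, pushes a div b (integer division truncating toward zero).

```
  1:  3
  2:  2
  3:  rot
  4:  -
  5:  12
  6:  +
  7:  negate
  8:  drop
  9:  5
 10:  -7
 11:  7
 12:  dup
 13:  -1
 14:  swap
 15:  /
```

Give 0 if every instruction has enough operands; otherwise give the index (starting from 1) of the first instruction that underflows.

3

3 → [3]
2 → [3, 2]
rot  — needs 3 operands, stack has 2 → underflow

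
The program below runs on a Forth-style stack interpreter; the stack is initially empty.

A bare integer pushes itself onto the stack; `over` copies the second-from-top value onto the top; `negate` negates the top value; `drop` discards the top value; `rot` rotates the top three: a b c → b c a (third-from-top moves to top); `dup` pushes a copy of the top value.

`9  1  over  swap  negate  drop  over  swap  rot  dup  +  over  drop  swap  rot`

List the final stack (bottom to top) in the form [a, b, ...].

[18, 9, 9]

9       [9]
1       [9, 1]
over    [9, 1, 9]
swap    [9, 9, 1]
negate  [9, 9, -1]
drop    [9, 9]
over    [9, 9, 9]
swap    [9, 9, 9]
rot     [9, 9, 9]
dup     [9, 9, 9, 9]
+       [9, 9, 18]
over    [9, 9, 18, 9]
drop    [9, 9, 18]
swap    [9, 18, 9]
rot     [18, 9, 9]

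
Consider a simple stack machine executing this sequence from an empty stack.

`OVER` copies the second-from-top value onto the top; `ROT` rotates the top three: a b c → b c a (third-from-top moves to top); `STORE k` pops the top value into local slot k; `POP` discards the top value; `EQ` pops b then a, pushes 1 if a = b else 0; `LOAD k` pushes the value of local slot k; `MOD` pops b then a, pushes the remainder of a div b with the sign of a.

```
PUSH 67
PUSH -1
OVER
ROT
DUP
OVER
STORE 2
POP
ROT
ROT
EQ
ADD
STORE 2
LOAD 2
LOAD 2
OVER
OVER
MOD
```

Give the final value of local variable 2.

67

PUSH 67 → [67]
PUSH -1 → [67, -1]
OVER    → [67, -1, 67]
ROT     → [-1, 67, 67]
DUP     → [-1, 67, 67, 67]
OVER    → [-1, 67, 67, 67, 67]
STORE 2 → [-1, 67, 67, 67]
POP     → [-1, 67, 67]
ROT     → [67, 67, -1]
ROT     → [67, -1, 67]
EQ      → [67, 0]
ADD     → [67]
STORE 2 → []
LOAD 2  → [67]
LOAD 2  → [67, 67]
OVER    → [67, 67, 67]
OVER    → [67, 67, 67, 67]
MOD     → [67, 67, 0]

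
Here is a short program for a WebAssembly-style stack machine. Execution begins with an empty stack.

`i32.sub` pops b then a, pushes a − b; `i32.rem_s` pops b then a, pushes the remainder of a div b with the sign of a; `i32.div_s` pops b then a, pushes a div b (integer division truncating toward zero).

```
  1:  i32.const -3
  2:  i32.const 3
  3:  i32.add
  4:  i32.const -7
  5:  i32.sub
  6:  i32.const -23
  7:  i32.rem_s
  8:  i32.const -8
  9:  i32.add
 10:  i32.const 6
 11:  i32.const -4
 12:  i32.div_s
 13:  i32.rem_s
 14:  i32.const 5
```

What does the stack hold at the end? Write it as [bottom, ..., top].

i32.const -3  → [-3]
i32.const 3   → [-3, 3]
i32.add       → [0]
i32.const -7  → [0, -7]
i32.sub       → [7]
i32.const -23 → [7, -23]
i32.rem_s     → [7]
i32.const -8  → [7, -8]
i32.add       → [-1]
i32.const 6   → [-1, 6]
i32.const -4  → [-1, 6, -4]
i32.div_s     → [-1, -1]
i32.rem_s     → [0]
i32.const 5   → [0, 5]

[0, 5]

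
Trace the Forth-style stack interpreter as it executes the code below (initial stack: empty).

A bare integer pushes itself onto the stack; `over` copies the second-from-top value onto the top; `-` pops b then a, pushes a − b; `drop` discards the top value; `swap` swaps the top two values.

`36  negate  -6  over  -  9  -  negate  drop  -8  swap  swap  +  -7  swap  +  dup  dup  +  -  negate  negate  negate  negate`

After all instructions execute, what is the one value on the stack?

36     → 36
negate → -36
-6     → -36 -6
over   → -36 -6 -36
-      → -36 30
9      → -36 30 9
-      → -36 21
negate → -36 -21
drop   → -36
-8     → -36 -8
swap   → -8 -36
swap   → -36 -8
+      → -44
-7     → -44 -7
swap   → -7 -44
+      → -51
dup    → -51 -51
dup    → -51 -51 -51
+      → -51 -102
-      → 51
negate → -51
negate → 51
negate → -51
negate → 51

51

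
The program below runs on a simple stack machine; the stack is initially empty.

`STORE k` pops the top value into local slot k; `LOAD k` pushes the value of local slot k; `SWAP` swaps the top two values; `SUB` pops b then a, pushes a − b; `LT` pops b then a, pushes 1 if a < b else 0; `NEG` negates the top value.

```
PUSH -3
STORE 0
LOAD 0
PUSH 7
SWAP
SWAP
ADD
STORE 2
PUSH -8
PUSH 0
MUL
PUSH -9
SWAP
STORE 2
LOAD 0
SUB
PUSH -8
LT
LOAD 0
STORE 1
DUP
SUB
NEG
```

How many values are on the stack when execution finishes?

1

PUSH -3 -> [-3]
STORE 0 -> []
LOAD 0  -> [-3]
PUSH 7  -> [-3, 7]
SWAP    -> [7, -3]
SWAP    -> [-3, 7]
ADD     -> [4]
STORE 2 -> []
PUSH -8 -> [-8]
PUSH 0  -> [-8, 0]
MUL     -> [0]
PUSH -9 -> [0, -9]
SWAP    -> [-9, 0]
STORE 2 -> [-9]
LOAD 0  -> [-9, -3]
SUB     -> [-6]
PUSH -8 -> [-6, -8]
LT      -> [0]
LOAD 0  -> [0, -3]
STORE 1 -> [0]
DUP     -> [0, 0]
SUB     -> [0]
NEG     -> [0]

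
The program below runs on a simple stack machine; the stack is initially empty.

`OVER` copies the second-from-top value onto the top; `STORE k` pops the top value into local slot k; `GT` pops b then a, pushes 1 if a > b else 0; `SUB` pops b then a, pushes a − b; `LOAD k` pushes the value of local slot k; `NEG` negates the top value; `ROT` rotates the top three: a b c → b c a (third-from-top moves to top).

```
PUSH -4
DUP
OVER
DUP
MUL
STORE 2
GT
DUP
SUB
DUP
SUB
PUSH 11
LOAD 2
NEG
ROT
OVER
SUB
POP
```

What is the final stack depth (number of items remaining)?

2

PUSH -4  -4
DUP      -4 -4
OVER     -4 -4 -4
DUP      -4 -4 -4 -4
MUL      -4 -4 16
STORE 2  -4 -4
GT       0
DUP      0 0
SUB      0
DUP      0 0
SUB      0
PUSH 11  0 11
LOAD 2   0 11 16
NEG      0 11 -16
ROT      11 -16 0
OVER     11 -16 0 -16
SUB      11 -16 16
POP      11 -16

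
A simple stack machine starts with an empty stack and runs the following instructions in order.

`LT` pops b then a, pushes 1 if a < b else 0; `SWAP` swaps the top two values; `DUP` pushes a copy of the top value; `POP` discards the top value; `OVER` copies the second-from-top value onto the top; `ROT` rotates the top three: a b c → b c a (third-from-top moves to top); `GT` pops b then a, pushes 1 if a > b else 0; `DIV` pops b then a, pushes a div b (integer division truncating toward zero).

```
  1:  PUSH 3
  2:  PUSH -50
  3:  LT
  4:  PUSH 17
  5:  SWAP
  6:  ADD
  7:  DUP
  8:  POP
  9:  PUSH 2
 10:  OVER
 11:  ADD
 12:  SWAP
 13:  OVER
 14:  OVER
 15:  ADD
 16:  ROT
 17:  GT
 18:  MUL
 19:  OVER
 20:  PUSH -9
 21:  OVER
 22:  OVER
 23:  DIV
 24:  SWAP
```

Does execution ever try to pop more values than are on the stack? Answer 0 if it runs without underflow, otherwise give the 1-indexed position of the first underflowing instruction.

19

PUSH 3   → [3]
PUSH -50 → [3, -50]
LT       → [0]
PUSH 17  → [0, 17]
SWAP     → [17, 0]
ADD      → [17]
DUP      → [17, 17]
POP      → [17]
PUSH 2   → [17, 2]
OVER     → [17, 2, 17]
ADD      → [17, 19]
SWAP     → [19, 17]
OVER     → [19, 17, 19]
OVER     → [19, 17, 19, 17]
ADD      → [19, 17, 36]
ROT      → [17, 36, 19]
GT       → [17, 1]
MUL      → [17]
OVER  — needs 2 operands, stack has 1 → underflow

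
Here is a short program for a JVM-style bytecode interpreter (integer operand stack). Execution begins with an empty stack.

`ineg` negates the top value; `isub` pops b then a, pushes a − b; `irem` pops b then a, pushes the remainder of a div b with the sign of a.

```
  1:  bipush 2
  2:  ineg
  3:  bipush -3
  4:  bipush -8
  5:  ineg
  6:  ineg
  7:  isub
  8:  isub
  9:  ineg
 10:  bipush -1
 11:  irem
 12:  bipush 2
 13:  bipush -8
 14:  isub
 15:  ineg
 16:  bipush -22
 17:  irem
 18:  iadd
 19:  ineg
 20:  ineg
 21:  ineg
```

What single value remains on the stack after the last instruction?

bipush 2   -> 2
ineg       -> -2
bipush -3  -> -2 -3
bipush -8  -> -2 -3 -8
ineg       -> -2 -3 8
ineg       -> -2 -3 -8
isub       -> -2 5
isub       -> -7
ineg       -> 7
bipush -1  -> 7 -1
irem       -> 0
bipush 2   -> 0 2
bipush -8  -> 0 2 -8
isub       -> 0 10
ineg       -> 0 -10
bipush -22 -> 0 -10 -22
irem       -> 0 -10
iadd       -> -10
ineg       -> 10
ineg       -> -10
ineg       -> 10

10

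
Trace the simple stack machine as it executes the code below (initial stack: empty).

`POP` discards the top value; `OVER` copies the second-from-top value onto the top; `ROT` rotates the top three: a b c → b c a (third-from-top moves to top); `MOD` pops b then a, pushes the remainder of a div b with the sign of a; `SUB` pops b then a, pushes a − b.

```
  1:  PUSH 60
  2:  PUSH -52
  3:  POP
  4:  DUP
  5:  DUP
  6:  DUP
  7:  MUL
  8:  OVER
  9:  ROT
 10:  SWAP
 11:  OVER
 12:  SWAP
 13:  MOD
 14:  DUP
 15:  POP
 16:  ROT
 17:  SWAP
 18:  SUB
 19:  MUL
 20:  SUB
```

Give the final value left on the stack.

PUSH 60   60
PUSH -52  60 -52
POP       60
DUP       60 60
DUP       60 60 60
DUP       60 60 60 60
MUL       60 60 3600
OVER      60 60 3600 60
ROT       60 3600 60 60
SWAP      60 3600 60 60
OVER      60 3600 60 60 60
SWAP      60 3600 60 60 60
MOD       60 3600 60 0
DUP       60 3600 60 0 0
POP       60 3600 60 0
ROT       60 60 0 3600
SWAP      60 60 3600 0
SUB       60 60 3600
MUL       60 216000
SUB       -215940

-215940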